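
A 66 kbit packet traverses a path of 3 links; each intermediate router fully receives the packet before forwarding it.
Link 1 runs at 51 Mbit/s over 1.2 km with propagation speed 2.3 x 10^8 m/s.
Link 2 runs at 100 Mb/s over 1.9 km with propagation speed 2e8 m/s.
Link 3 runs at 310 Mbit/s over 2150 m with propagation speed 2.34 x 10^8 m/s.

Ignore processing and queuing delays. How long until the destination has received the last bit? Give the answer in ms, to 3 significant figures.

2.19 ms

L = 66000 bits.
Transmission delays (L/R per hop): 1.29412, 0.66, 0.212903 ms; sum = 2.16702 ms.
Propagation delays (d/s per hop): 0.00521739, 0.0095, 0.00918803 ms; sum = 0.0239054 ms.
End-to-end = 2.19 ms.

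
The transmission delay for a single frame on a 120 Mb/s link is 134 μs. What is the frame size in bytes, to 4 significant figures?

2010 bytes

L = R × t_tx = 120000000 b/s × 0.000134 s = 16080 bits.
In bytes: 16080 / 8 = 2010 bytes.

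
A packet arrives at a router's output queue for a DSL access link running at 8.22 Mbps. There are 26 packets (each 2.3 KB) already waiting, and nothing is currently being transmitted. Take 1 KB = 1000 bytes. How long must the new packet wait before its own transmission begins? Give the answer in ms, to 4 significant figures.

58.20 ms

Each queued packet: L/R = 18400/8.22e+06 = 2.23844 ms.
26 queued → 58.1995 ms.
Queuing delay = 58.20 ms.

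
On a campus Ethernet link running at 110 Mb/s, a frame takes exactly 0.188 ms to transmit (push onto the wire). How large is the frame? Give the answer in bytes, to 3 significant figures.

2590 bytes

L = R × t_tx = 110000000 b/s × 0.000188 s = 20680 bits.
In bytes: 20680 / 8 = 2590 bytes.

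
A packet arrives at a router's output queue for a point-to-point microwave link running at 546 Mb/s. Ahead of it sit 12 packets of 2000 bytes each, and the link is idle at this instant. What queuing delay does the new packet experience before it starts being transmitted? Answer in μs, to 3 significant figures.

352 μs

Each queued packet: L/R = 16000/546000000 = 29.304 μs.
12 queued → 351.648 μs.
Queuing delay = 352 μs.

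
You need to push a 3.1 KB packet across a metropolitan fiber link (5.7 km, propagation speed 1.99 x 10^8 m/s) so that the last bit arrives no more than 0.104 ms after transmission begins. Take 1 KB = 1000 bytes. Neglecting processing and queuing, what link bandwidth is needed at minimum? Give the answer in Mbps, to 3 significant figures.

329 Mbps

L = 24800 bits.
Propagation delay = 5700 / 199000000 = 0.0286432 ms.
Transmission budget = 0.104 − 0.0286432 = 0.0753568 ms.
R ≥ L / t_tx = 24800 bits / 7.53568e-05 s = 329 Mbps.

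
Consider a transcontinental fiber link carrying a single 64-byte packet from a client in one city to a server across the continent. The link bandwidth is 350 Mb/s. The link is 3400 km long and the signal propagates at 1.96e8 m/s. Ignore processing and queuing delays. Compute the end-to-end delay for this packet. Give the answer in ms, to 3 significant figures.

L = 64 × 8 = 512 bits.
Transmission delay = L/R = 512 / 350000000 = 0.00146286 ms.
Propagation delay = d/s = 3400000 m / 196000000 m/s = 17.3469 ms.
Total = 17.3 ms.

17.3 ms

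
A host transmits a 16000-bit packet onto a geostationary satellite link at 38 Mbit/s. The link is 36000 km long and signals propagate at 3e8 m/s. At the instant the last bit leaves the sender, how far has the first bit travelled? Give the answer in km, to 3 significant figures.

t_tx = L/R = 16000/38000000 = 0.000421053 s.
Distance = s × t_tx = 300000000 × 0.000421053 = 126 km.

126 km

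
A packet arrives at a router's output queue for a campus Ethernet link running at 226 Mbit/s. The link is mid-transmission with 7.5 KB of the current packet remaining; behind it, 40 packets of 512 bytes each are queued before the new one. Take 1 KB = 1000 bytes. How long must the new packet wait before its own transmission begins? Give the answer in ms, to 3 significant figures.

Each queued packet: L/R = 4096/226000000 = 0.0181239 ms.
40 queued → 0.724956 ms.
Plus remaining 60000 bits of current packet: 0.265487 ms.
Queuing delay = 0.990 ms.

0.990 ms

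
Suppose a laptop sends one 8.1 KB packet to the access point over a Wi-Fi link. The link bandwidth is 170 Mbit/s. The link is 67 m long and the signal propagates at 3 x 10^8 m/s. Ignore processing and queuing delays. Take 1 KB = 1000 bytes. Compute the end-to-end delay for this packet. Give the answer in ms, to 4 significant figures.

0.3814 ms

L = 64800 bits.
Transmission delay = L/R = 64800 / 170000000 = 0.381176 ms.
Propagation delay = d/s = 67 m / 300000000 m/s = 0.000223333 ms.
Total = 0.3814 ms.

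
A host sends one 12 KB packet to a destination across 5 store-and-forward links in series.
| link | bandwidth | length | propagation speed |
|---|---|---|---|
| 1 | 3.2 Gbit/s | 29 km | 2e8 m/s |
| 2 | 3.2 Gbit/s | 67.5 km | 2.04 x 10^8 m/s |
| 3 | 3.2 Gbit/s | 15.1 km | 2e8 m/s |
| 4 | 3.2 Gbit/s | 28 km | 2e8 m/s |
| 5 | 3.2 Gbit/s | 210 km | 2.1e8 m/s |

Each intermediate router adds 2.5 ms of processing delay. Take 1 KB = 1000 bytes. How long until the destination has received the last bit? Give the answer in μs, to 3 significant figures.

11800 μs

L = 96000 bits.
Transmission delay per hop = L/R = 96000/3200000000 = 30 μs; 5 hops → 150 μs.
Propagation delays (d/s per hop): 145, 330.882, 75.5, 140, 1000 μs; sum = 1691.38 μs.
Processing at 4 router(s): 4 × 2.5 ms = 10000 μs.
End-to-end = 11800 μs.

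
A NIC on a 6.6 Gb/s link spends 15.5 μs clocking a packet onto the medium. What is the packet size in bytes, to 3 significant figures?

L = R × t_tx = 6600000000 b/s × 1.55e-05 s = 102300 bits.
In bytes: 102300 / 8 = 12800 bytes.

12800 bytes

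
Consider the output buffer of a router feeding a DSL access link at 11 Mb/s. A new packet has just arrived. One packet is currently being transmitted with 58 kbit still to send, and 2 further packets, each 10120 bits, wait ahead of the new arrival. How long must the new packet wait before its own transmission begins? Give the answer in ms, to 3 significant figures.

7.11 ms

Each queued packet: L/R = 10120/11000000 = 0.92 ms.
2 queued → 1.84 ms.
Plus remaining 58000 bits of current packet: 5.27273 ms.
Queuing delay = 7.11 ms.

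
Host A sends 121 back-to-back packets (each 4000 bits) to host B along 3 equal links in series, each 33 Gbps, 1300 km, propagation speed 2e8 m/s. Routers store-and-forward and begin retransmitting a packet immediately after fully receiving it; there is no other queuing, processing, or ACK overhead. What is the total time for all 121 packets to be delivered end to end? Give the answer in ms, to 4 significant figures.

Per-hop transmission t_tx = L/R = 4000/33000000000 = 0.000121212 ms.
Per-hop propagation t_prop = 1300000/200000000 = 6.5 ms.
Pipeline fill: first packet needs 3·t_tx to clear all hops; remaining 120 packets each add one t_tx.
Total = (3+121-1)·t_tx + 3·t_prop = 123·0.000121212 + 3·6.5 = 19.51 ms.

19.51 ms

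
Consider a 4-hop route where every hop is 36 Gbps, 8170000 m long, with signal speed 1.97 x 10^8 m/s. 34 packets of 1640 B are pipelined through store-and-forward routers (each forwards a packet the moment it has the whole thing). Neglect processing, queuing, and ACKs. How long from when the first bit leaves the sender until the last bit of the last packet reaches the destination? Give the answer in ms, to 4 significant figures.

165.9 ms

Per-hop transmission t_tx = L/R = 13120/36000000000 = 0.000364444 ms.
Per-hop propagation t_prop = 8170000/197000000 = 41.4721 ms.
Pipeline fill: first packet needs 4·t_tx to clear all hops; remaining 33 packets each add one t_tx.
Total = (4+34-1)·t_tx + 4·t_prop = 37·0.000364444 + 4·41.4721 = 165.9 ms.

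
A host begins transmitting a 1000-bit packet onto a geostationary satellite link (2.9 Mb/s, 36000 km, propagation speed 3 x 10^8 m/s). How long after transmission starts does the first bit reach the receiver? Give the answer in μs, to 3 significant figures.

First bit experiences only propagation delay: d/s = 36000000/300000000 = 120000 μs.

120000 μs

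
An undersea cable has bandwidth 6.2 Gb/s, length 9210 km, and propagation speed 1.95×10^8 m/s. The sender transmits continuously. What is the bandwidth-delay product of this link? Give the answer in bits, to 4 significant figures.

Propagation delay = 9210000 / 195000000 = 0.0472308 s.
BDP = R × t_prop = 6200000000 × 0.0472308 = 292831000 bits.

292800000 bits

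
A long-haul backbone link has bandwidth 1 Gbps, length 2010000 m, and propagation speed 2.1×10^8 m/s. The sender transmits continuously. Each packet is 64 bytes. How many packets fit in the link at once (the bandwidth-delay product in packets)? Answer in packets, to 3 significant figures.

18700 packets

Propagation delay = 2010000 / 210000000 = 0.00957143 s.
BDP = R × t_prop = 1000000000 × 0.00957143 = 9571430 bits.
In packets of 512 bits: 18700 packets.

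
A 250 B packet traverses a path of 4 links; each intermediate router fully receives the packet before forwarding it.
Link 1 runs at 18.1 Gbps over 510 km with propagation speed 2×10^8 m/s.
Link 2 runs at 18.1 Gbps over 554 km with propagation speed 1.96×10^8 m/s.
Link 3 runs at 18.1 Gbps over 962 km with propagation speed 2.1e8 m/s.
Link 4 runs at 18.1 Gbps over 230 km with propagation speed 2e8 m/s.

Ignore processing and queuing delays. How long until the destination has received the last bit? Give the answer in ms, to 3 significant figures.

11.1 ms

L = 250 × 8 = 2000 bits.
Transmission delay per hop = L/R = 2000/18100000000 = 0.000110497 ms; 4 hops → 0.000441989 ms.
Propagation delays (d/s per hop): 2.55, 2.82653, 4.58095, 1.15 ms; sum = 11.1075 ms.
End-to-end = 11.1 ms.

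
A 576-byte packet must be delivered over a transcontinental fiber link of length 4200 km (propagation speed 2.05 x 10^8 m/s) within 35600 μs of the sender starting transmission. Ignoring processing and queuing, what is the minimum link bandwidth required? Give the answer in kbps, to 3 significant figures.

305 kbps

L = 4608 bits.
Propagation delay = 4200000 / 2.05e+08 = 20487.8 μs.
Transmission budget = 35600 − 20487.8 = 15112.2 μs.
R ≥ L / t_tx = 4608 bits / 0.0151122 s = 305 kbps.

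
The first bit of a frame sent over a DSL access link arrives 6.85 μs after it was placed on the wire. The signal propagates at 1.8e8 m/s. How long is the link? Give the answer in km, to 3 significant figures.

1.23 km

d = s × t_prop = 180000000 × 6.85e-06 = 1.23 km.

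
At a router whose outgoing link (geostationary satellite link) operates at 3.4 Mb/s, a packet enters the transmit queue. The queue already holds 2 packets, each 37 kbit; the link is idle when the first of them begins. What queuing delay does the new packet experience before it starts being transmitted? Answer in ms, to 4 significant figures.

Each queued packet: L/R = 37000/3400000 = 10.8824 ms.
2 queued → 21.7647 ms.
Queuing delay = 21.76 ms.

21.76 ms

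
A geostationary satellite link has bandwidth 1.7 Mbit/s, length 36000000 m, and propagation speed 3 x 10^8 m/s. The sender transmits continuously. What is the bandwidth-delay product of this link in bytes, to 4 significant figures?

25500 bytes

Propagation delay = 36000000 / 300000000 = 0.12 s.
BDP = R × t_prop = 1700000 × 0.12 = 204000 bits.
In bytes: 204000/8 = 25500 bytes.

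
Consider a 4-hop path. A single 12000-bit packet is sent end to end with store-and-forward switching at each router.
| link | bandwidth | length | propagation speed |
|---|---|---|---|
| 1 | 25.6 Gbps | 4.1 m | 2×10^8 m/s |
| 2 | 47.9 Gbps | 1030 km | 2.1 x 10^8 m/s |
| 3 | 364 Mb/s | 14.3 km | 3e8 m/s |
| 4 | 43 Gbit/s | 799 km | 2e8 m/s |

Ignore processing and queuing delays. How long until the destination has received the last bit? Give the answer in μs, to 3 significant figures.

8980 μs

Transmission delays (L/R per hop): 0.46875, 0.250522, 32.967, 0.27907 μs; sum = 33.9654 μs.
Propagation delays (d/s per hop): 0.0205, 4904.76, 47.6667, 3995 μs; sum = 8947.45 μs.
End-to-end = 8980 μs.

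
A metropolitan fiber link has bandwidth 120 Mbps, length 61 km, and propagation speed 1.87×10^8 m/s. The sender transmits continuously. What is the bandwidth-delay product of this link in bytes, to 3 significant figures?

4890 bytes

Propagation delay = 61000 / 187000000 = 0.000326203 s.
BDP = R × t_prop = 120000000 × 0.000326203 = 39144.4 bits.
In bytes: 39144.4/8 = 4890 bytes.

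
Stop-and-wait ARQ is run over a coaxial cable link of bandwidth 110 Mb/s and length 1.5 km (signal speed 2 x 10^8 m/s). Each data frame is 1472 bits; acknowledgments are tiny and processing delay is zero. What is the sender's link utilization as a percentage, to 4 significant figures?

t_tx = L/R = 1472/110000000 = 1.33818e-05 s.
t_prop = 1500/200000000 = 7.5e-06 s; RTT = 1.5e-05 s.
Cycle = t_tx + RTT = 2.83818e-05 s.
Utilization = t_tx / cycle = 1.33818e-05/2.83818e-05 = 47.15 %.

47.15 %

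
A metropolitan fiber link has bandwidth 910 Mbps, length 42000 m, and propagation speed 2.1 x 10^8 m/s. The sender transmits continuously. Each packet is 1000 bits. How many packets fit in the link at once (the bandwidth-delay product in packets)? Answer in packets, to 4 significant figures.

182.0 packets

Propagation delay = 42000 / 210000000 = 0.0002 s.
BDP = R × t_prop = 910000000 × 0.0002 = 182000 bits.
In packets of 1000 bits: 182.0 packets.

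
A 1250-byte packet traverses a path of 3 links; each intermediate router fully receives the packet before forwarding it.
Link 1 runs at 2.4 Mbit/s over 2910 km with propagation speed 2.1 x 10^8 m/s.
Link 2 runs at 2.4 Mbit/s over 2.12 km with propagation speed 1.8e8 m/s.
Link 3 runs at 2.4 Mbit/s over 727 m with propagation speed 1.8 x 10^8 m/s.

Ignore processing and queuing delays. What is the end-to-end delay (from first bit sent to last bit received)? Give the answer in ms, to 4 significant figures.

L = 1250 × 8 = 10000 bits.
Transmission delay per hop = L/R = 10000/2400000 = 4.16667 ms; 3 hops → 12.5 ms.
Propagation delays (d/s per hop): 13.8571, 0.0117778, 0.00403889 ms; sum = 13.873 ms.
End-to-end = 26.37 ms.

26.37 ms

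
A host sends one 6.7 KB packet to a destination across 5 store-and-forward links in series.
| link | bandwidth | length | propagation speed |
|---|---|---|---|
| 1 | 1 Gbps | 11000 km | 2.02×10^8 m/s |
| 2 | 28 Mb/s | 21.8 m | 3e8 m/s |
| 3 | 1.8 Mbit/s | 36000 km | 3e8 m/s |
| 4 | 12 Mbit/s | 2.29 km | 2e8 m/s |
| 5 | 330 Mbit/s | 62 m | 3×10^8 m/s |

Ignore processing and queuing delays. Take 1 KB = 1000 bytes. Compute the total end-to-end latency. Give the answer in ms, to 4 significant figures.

L = 53600 bits.
Transmission delays (L/R per hop): 0.0536, 1.91429, 29.7778, 4.46667, 0.162424 ms; sum = 36.3748 ms.
Propagation delays (d/s per hop): 54.4554, 7.26667e-05, 120, 0.01145, 0.000206667 ms; sum = 174.467 ms.
End-to-end = 210.8 ms.

210.8 ms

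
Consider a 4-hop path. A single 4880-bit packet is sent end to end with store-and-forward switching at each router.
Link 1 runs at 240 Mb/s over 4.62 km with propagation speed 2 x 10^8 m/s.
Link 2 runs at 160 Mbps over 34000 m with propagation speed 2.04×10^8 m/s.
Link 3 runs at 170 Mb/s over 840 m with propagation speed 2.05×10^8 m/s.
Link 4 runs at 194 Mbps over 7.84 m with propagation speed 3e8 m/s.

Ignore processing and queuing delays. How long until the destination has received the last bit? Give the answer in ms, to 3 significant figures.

0.299 ms

Transmission delays (L/R per hop): 0.0203333, 0.0305, 0.0287059, 0.0251546 ms; sum = 0.104694 ms.
Propagation delays (d/s per hop): 0.0231, 0.166667, 0.00409756, 2.61333e-05 ms; sum = 0.19389 ms.
End-to-end = 0.299 ms.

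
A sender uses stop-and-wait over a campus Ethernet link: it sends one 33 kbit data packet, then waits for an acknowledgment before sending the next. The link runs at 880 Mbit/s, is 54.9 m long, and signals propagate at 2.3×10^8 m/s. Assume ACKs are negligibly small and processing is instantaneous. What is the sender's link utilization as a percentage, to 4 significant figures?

t_tx = L/R = 33000/880000000 = 3.75e-05 s.
t_prop = 54.9/2.3e+08 = 2.38696e-07 s; RTT = 4.77391e-07 s.
Cycle = t_tx + RTT = 3.79774e-05 s.
Utilization = t_tx / cycle = 3.75e-05/3.79774e-05 = 98.74 %.

98.74 %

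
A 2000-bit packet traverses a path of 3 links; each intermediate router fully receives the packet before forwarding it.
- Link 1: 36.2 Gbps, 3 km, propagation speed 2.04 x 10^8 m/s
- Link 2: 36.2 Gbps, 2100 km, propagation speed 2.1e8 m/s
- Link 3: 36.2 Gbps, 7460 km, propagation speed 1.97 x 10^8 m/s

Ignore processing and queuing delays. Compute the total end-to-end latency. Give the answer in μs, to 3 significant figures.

Transmission delay per hop = L/R = 2000/36200000000 = 0.0552486 μs; 3 hops → 0.165746 μs.
Propagation delays (d/s per hop): 14.7059, 10000, 37868 μs; sum = 47882.7 μs.
End-to-end = 47900 μs.

47900 μs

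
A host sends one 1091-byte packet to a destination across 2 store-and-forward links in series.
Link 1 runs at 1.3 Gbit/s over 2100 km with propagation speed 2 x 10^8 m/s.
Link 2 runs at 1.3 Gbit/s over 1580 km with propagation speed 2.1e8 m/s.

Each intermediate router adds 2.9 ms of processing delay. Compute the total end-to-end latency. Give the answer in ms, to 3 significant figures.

20.9 ms

L = 1091 × 8 = 8728 bits.
Transmission delay per hop = L/R = 8728/1300000000 = 0.00671385 ms; 2 hops → 0.0134277 ms.
Propagation delays (d/s per hop): 10.5, 7.52381 ms; sum = 18.0238 ms.
Processing at 1 router(s): 1 × 2.9 ms = 2.9 ms.
End-to-end = 20.9 ms.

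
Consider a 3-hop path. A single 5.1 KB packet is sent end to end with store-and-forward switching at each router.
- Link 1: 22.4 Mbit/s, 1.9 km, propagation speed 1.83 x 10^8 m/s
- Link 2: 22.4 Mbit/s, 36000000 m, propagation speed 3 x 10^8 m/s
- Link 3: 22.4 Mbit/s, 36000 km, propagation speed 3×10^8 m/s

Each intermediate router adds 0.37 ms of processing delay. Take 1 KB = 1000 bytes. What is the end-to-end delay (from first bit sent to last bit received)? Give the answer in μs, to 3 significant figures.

L = 40800 bits.
Transmission delay per hop = L/R = 40800/22400000 = 1821.43 μs; 3 hops → 5464.29 μs.
Propagation delays (d/s per hop): 10.3825, 120000, 120000 μs; sum = 240010 μs.
Processing at 2 router(s): 2 × 0.37 ms = 740 μs.
End-to-end = 246000 μs.

246000 μs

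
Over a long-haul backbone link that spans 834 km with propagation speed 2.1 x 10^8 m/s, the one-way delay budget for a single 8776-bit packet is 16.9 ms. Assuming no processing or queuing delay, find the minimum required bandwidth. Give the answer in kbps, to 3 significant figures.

Propagation delay = 834000 / 210000000 = 3.97143 ms.
Transmission budget = 16.9 − 3.97143 = 12.9286 ms.
R ≥ L / t_tx = 8776 bits / 0.0129286 s = 679 kbps.

679 kbps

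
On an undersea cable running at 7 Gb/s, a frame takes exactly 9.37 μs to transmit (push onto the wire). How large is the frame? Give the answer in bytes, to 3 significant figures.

L = R × t_tx = 7000000000 b/s × 9.37e-06 s = 65590 bits.
In bytes: 65590 / 8 = 8200 bytes.

8200 bytes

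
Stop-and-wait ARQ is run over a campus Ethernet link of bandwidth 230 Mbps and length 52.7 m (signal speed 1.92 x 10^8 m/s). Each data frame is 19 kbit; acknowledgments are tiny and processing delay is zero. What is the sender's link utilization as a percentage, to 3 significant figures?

99.3 %

t_tx = L/R = 19000/230000000 = 8.26087e-05 s.
t_prop = 52.7/192000000 = 2.74479e-07 s; RTT = 5.48958e-07 s.
Cycle = t_tx + RTT = 8.31577e-05 s.
Utilization = t_tx / cycle = 8.26087e-05/8.31577e-05 = 99.3 %.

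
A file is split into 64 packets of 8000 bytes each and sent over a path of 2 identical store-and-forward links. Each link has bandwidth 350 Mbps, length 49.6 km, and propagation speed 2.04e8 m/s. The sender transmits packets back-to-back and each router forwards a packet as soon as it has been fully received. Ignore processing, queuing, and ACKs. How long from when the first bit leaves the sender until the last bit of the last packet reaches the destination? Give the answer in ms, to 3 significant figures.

Per-hop transmission t_tx = L/R = 64000/350000000 = 0.182857 ms.
Per-hop propagation t_prop = 49600/204000000 = 0.243137 ms.
Pipeline fill: first packet needs 2·t_tx to clear all hops; remaining 63 packets each add one t_tx.
Total = (2+64-1)·t_tx + 2·t_prop = 65·0.182857 + 2·0.243137 = 12.4 ms.

12.4 ms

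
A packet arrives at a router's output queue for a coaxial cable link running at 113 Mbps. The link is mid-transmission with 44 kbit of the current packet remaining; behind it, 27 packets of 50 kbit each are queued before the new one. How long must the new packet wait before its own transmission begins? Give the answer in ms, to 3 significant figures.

Each queued packet: L/R = 50000/113000000 = 0.442478 ms.
27 queued → 11.9469 ms.
Plus remaining 44000 bits of current packet: 0.389381 ms.
Queuing delay = 12.3 ms.

12.3 ms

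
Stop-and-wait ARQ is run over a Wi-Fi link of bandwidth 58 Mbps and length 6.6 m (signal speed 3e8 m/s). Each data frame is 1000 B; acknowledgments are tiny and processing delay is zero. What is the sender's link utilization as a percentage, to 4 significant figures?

99.97 %

t_tx = L/R = 8000/58000000 = 0.000137931 s.
t_prop = 6.6/300000000 = 2.2e-08 s; RTT = 4.4e-08 s.
Cycle = t_tx + RTT = 0.000137975 s.
Utilization = t_tx / cycle = 0.000137931/0.000137975 = 99.97 %.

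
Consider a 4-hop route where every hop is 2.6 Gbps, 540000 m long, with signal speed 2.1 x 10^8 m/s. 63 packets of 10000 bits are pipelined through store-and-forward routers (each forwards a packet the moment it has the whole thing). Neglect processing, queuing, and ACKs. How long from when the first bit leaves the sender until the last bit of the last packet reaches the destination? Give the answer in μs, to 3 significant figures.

Per-hop transmission t_tx = L/R = 10000/2600000000 = 3.84615 μs.
Per-hop propagation t_prop = 540000/210000000 = 2571.43 μs.
Pipeline fill: first packet needs 4·t_tx to clear all hops; remaining 62 packets each add one t_tx.
Total = (4+63-1)·t_tx + 4·t_prop = 66·3.84615 + 4·2571.43 = 10500 μs.

10500 μs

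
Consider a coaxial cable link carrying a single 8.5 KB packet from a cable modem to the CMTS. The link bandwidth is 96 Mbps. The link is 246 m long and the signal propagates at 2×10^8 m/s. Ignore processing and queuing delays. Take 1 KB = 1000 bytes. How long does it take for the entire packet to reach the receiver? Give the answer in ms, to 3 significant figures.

L = 68000 bits.
Transmission delay = L/R = 68000 / 96000000 = 0.708333 ms.
Propagation delay = d/s = 246 m / 200000000 m/s = 0.00123 ms.
Total = 0.710 ms.

0.710 ms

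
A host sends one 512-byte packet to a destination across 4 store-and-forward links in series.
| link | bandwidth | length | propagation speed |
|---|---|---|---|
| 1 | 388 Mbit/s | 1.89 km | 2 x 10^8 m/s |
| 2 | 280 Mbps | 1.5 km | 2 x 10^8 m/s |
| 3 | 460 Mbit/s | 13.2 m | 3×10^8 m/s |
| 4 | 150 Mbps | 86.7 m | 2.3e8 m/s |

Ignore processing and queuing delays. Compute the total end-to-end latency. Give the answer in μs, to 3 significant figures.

78.8 μs

L = 512 × 8 = 4096 bits.
Transmission delays (L/R per hop): 10.5567, 14.6286, 8.90435, 27.3067 μs; sum = 61.3963 μs.
Propagation delays (d/s per hop): 9.45, 7.5, 0.044, 0.376957 μs; sum = 17.371 μs.
End-to-end = 78.8 μs.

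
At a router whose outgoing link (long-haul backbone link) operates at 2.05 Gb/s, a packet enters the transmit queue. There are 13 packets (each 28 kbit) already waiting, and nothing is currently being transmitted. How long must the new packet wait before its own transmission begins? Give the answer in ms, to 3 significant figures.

0.178 ms

Each queued packet: L/R = 28000/2.05e+09 = 0.0136585 ms.
13 queued → 0.177561 ms.
Queuing delay = 0.178 ms.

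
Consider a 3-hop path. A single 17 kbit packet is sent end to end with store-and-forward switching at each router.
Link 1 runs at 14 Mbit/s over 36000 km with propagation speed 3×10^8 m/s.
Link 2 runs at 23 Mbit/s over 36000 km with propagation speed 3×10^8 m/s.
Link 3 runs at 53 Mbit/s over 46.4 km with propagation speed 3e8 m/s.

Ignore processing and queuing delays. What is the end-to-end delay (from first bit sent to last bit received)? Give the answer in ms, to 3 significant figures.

L = 17000 bits.
Transmission delays (L/R per hop): 1.21429, 0.73913, 0.320755 ms; sum = 2.27417 ms.
Propagation delays (d/s per hop): 120, 120, 0.154667 ms; sum = 240.155 ms.
End-to-end = 242 ms.

242 ms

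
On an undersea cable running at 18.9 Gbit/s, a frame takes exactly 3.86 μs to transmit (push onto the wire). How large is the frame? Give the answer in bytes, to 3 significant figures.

L = R × t_tx = 18900000000 b/s × 3.86e-06 s = 72954 bits.
In bytes: 72954 / 8 = 9120 bytes.

9120 bytes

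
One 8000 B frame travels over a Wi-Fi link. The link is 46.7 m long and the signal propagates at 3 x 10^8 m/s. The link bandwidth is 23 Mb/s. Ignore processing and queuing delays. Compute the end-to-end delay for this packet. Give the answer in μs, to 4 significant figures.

L = 8000 × 8 = 64000 bits.
Transmission delay = L/R = 64000 / 23000000 = 2782.61 μs.
Propagation delay = d/s = 46.7 m / 300000000 m/s = 0.155667 μs.
Total = 2783 μs.

2783 μs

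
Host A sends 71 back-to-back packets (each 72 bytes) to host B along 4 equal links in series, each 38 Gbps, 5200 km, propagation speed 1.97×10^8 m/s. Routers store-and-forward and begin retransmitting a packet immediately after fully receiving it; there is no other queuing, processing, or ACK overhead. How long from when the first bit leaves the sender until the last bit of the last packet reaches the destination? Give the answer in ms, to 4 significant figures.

Per-hop transmission t_tx = L/R = 576/38000000000 = 1.51579e-05 ms.
Per-hop propagation t_prop = 5200000/197000000 = 26.3959 ms.
Pipeline fill: first packet needs 4·t_tx to clear all hops; remaining 70 packets each add one t_tx.
Total = (4+71-1)·t_tx + 4·t_prop = 74·1.51579e-05 + 4·26.3959 = 105.6 ms.

105.6 ms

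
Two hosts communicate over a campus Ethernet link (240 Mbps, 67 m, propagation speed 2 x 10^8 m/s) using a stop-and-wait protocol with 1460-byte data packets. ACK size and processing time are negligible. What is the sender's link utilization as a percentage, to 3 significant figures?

98.6 %

t_tx = L/R = 11680/240000000 = 4.86667e-05 s.
t_prop = 67/200000000 = 3.35e-07 s; RTT = 6.7e-07 s.
Cycle = t_tx + RTT = 4.93367e-05 s.
Utilization = t_tx / cycle = 4.86667e-05/4.93367e-05 = 98.6 %.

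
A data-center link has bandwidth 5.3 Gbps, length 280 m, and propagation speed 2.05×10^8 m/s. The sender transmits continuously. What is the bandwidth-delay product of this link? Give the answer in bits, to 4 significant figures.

7239 bits

Propagation delay = 280 / 2.05e+08 = 1.36585e-06 s.
BDP = R × t_prop = 5300000000 × 1.36585e-06 = 7239.02 bits.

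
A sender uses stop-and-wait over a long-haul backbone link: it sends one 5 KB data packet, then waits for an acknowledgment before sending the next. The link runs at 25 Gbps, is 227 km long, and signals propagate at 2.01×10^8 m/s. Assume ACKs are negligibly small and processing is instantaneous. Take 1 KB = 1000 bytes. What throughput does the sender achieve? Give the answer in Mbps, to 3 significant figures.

t_tx = L/R = 40000/25000000000 = 1.6e-06 s.
t_prop = 227000/2.01e+08 = 0.00112935 s; RTT = 0.00225871 s.
Cycle = t_tx + RTT = 0.00226031 s.
Throughput = L / cycle = 40000 / 0.00226031 = 17.7 Mbps.

17.7 Mbps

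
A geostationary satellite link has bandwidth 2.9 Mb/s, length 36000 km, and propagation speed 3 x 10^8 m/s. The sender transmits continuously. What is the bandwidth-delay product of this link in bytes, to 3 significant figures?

43500 bytes

Propagation delay = 36000000 / 300000000 = 0.12 s.
BDP = R × t_prop = 2900000 × 0.12 = 348000 bits.
In bytes: 348000/8 = 43500 bytes.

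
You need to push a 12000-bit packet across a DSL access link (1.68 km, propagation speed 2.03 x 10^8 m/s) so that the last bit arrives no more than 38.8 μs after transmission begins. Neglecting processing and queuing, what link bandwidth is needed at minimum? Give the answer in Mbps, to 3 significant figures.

Propagation delay = 1680 / 2.03e+08 = 8.27586 μs.
Transmission budget = 38.8 − 8.27586 = 30.5241 μs.
R ≥ L / t_tx = 12000 bits / 3.05241e-05 s = 393 Mbps.

393 Mbps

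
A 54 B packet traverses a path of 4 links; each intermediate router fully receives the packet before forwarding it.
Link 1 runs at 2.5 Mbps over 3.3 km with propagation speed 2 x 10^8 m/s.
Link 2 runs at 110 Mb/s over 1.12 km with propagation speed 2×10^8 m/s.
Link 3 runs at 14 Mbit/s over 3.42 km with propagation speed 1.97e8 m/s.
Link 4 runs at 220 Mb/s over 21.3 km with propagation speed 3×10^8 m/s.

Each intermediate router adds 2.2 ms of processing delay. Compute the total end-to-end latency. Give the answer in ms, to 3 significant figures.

6.92 ms

L = 54 × 8 = 432 bits.
Transmission delays (L/R per hop): 0.1728, 0.00392727, 0.0308571, 0.00196364 ms; sum = 0.209548 ms.
Propagation delays (d/s per hop): 0.0165, 0.0056, 0.0173604, 0.071 ms; sum = 0.11046 ms.
Processing at 3 router(s): 3 × 2.2 ms = 6.6 ms.
End-to-end = 6.92 ms.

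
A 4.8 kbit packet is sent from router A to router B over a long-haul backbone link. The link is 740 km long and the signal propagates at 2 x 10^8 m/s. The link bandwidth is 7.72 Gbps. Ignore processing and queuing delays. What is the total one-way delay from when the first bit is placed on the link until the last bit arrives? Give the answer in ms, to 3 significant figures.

3.70 ms

L = 4800 bits.
Transmission delay = L/R = 4800 / 7720000000 = 0.000621762 ms.
Propagation delay = d/s = 740000 m / 200000000 m/s = 3.7 ms.
Total = 3.70 ms.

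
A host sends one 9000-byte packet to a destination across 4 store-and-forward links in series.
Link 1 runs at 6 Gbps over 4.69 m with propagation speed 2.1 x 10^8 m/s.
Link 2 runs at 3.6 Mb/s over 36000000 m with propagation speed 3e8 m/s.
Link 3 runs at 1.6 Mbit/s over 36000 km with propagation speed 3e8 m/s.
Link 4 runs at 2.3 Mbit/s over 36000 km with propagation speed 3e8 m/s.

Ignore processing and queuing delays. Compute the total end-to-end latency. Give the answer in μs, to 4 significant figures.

456300 μs

L = 9000 × 8 = 72000 bits.
Transmission delays (L/R per hop): 12, 20000, 45000, 31304.3 μs; sum = 96316.3 μs.
Propagation delays (d/s per hop): 0.0223333, 120000, 120000, 120000 μs; sum = 360000 μs.
End-to-end = 456300 μs.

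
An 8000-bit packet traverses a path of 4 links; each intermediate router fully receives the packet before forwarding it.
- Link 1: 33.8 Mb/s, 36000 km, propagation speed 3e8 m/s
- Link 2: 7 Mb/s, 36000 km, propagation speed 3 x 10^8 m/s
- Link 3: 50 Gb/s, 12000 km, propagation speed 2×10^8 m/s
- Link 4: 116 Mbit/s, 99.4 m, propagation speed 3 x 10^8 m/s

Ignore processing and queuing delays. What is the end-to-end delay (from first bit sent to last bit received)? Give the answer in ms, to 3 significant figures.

Transmission delays (L/R per hop): 0.236686, 1.14286, 0.00016, 0.0689655 ms; sum = 1.44867 ms.
Propagation delays (d/s per hop): 120, 120, 60, 0.000331333 ms; sum = 300 ms.
End-to-end = 301 ms.

301 ms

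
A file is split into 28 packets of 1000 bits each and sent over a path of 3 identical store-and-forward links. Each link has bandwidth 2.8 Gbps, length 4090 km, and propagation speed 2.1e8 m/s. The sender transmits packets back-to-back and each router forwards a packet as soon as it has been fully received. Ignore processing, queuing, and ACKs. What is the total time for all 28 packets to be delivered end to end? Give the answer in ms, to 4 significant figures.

58.44 ms

Per-hop transmission t_tx = L/R = 1000/2800000000 = 0.000357143 ms.
Per-hop propagation t_prop = 4090000/210000000 = 19.4762 ms.
Pipeline fill: first packet needs 3·t_tx to clear all hops; remaining 27 packets each add one t_tx.
Total = (3+28-1)·t_tx + 3·t_prop = 30·0.000357143 + 3·19.4762 = 58.44 ms.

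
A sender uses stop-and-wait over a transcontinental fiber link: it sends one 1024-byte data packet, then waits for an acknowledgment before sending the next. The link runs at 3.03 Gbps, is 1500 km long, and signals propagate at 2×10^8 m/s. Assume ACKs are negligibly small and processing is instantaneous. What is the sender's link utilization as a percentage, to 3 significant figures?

0.0180 %

t_tx = L/R = 8192/3030000000 = 2.70363e-06 s.
t_prop = 1500000/200000000 = 0.0075 s; RTT = 0.015 s.
Cycle = t_tx + RTT = 0.0150027 s.
Utilization = t_tx / cycle = 2.70363e-06/0.0150027 = 0.0180 %.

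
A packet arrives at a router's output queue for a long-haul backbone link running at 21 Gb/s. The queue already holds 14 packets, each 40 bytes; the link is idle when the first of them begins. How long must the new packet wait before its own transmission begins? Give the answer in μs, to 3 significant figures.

0.213 μs

Each queued packet: L/R = 320/21000000000 = 0.0152381 μs.
14 queued → 0.213333 μs.
Queuing delay = 0.213 μs.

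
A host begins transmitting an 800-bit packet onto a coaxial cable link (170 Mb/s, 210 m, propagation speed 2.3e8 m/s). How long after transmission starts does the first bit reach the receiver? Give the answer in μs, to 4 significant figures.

0.9130 μs

First bit experiences only propagation delay: d/s = 210/2.3e+08 = 0.9130 μs.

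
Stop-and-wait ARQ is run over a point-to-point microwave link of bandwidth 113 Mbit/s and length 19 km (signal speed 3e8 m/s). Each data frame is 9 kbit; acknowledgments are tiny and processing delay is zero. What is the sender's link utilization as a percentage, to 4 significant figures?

38.60 %

t_tx = L/R = 9000/113000000 = 7.9646e-05 s.
t_prop = 19000/300000000 = 6.33333e-05 s; RTT = 0.000126667 s.
Cycle = t_tx + RTT = 0.000206313 s.
Utilization = t_tx / cycle = 7.9646e-05/0.000206313 = 38.60 %.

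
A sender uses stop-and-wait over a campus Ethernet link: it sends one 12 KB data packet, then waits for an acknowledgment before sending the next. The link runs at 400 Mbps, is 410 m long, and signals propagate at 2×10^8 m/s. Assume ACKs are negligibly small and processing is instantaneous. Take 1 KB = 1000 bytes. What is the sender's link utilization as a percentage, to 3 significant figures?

t_tx = L/R = 96000/400000000 = 0.00024 s.
t_prop = 410/200000000 = 2.05e-06 s; RTT = 4.1e-06 s.
Cycle = t_tx + RTT = 0.0002441 s.
Utilization = t_tx / cycle = 0.00024/0.0002441 = 98.3 %.

98.3 %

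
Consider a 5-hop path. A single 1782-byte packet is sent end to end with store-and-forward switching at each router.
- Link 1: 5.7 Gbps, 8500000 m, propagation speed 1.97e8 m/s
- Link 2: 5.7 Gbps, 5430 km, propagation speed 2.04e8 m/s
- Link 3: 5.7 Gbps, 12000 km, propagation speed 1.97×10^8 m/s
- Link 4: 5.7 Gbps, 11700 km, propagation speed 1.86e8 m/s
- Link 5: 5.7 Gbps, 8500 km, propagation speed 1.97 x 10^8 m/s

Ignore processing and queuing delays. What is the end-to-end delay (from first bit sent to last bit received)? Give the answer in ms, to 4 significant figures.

236.7 ms

L = 1782 × 8 = 14256 bits.
Transmission delay per hop = L/R = 14256/5700000000 = 0.00250105 ms; 5 hops → 0.0125053 ms.
Propagation delays (d/s per hop): 43.1472, 26.6176, 60.9137, 62.9032, 43.1472 ms; sum = 236.729 ms.
End-to-end = 236.7 ms.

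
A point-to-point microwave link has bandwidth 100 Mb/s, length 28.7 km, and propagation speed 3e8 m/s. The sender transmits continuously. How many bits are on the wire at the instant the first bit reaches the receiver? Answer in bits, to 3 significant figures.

Propagation delay = 28700 / 300000000 = 9.56667e-05 s.
BDP = R × t_prop = 100000000 × 9.56667e-05 = 9566.67 bits.

9570 bits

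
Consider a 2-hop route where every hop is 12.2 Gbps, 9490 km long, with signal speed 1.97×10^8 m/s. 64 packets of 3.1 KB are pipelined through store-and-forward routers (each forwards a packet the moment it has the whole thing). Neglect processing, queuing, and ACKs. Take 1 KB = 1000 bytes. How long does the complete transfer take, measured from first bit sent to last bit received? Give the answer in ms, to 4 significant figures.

Per-hop transmission t_tx = L/R = 24800/12200000000 = 0.00203279 ms.
Per-hop propagation t_prop = 9490000/197000000 = 48.1726 ms.
Pipeline fill: first packet needs 2·t_tx to clear all hops; remaining 63 packets each add one t_tx.
Total = (2+64-1)·t_tx + 2·t_prop = 65·0.00203279 + 2·48.1726 = 96.48 ms.

96.48 ms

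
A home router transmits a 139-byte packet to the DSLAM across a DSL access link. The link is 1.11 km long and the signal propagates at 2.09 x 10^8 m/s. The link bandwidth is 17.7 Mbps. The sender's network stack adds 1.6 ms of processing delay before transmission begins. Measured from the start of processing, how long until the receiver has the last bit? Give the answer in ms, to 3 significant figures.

1.67 ms

L = 139 × 8 = 1112 bits.
Transmission delay = L/R = 1112 / 17700000 = 0.0628249 ms.
Propagation delay = d/s = 1110 m / 209000000 m/s = 0.005311 ms.
Plus processing delay 1.6 ms = 1.6 ms.
Total = 1.67 ms.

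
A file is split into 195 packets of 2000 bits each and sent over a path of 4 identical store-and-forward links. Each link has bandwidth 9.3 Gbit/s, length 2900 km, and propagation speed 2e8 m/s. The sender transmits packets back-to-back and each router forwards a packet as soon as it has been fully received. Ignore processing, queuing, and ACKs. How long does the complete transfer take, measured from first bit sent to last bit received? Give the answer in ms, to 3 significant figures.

58.0 ms

Per-hop transmission t_tx = L/R = 2000/9300000000 = 0.000215054 ms.
Per-hop propagation t_prop = 2900000/200000000 = 14.5 ms.
Pipeline fill: first packet needs 4·t_tx to clear all hops; remaining 194 packets each add one t_tx.
Total = (4+195-1)·t_tx + 4·t_prop = 198·0.000215054 + 4·14.5 = 58.0 ms.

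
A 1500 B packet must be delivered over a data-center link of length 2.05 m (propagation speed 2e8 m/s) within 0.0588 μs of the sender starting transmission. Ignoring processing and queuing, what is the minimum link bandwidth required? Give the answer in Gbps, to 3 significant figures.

L = 12000 bits.
Propagation delay = 2.05 / 200000000 = 0.01025 μs.
Transmission budget = 0.0588 − 0.01025 = 0.04855 μs.
R ≥ L / t_tx = 12000 bits / 4.855e-08 s = 247 Gbps.

247 Gbps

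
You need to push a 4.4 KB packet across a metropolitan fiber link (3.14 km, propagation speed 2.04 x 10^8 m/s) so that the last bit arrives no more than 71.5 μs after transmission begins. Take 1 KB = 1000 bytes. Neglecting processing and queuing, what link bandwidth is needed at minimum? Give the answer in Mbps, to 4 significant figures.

L = 35200 bits.
Propagation delay = 3140 / 204000000 = 15.3922 μs.
Transmission budget = 71.5 − 15.3922 = 56.1078 μs.
R ≥ L / t_tx = 35200 bits / 5.61078e-05 s = 627.4 Mbps.

627.4 Mbps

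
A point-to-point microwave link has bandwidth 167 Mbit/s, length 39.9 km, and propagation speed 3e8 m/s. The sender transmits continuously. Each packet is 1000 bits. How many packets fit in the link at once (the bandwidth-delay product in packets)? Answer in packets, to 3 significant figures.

Propagation delay = 39900 / 300000000 = 0.000133 s.
BDP = R × t_prop = 167000000 × 0.000133 = 22211 bits.
In packets of 1000 bits: 22.2 packets.

22.2 packets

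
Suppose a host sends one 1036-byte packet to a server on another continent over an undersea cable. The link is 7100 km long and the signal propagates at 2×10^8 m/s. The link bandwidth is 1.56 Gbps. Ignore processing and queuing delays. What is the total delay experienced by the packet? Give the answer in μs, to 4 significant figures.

35510 μs

L = 1036 × 8 = 8288 bits.
Transmission delay = L/R = 8288 / 1560000000 = 5.31282 μs.
Propagation delay = d/s = 7100000 m / 200000000 m/s = 35500 μs.
Total = 35510 μs.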